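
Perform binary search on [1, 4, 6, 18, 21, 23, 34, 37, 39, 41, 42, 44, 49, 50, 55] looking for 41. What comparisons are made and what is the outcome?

Binary search for 41 in [1, 4, 6, 18, 21, 23, 34, 37, 39, 41, 42, 44, 49, 50, 55]:

lo=0, hi=14, mid=7, arr[mid]=37 -> 37 < 41, search right half
lo=8, hi=14, mid=11, arr[mid]=44 -> 44 > 41, search left half
lo=8, hi=10, mid=9, arr[mid]=41 -> Found target at index 9!

Binary search finds 41 at index 9 after 3 comparisons. The search repeatedly halves the search space by comparing with the middle element.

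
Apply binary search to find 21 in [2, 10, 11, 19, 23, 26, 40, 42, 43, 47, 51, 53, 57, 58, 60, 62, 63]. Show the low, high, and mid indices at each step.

Binary search for 21 in [2, 10, 11, 19, 23, 26, 40, 42, 43, 47, 51, 53, 57, 58, 60, 62, 63]:

lo=0, hi=16, mid=8, arr[mid]=43 -> 43 > 21, search left half
lo=0, hi=7, mid=3, arr[mid]=19 -> 19 < 21, search right half
lo=4, hi=7, mid=5, arr[mid]=26 -> 26 > 21, search left half
lo=4, hi=4, mid=4, arr[mid]=23 -> 23 > 21, search left half
lo=4 > hi=3, target 21 not found

Binary search determines that 21 is not in the array after 4 comparisons. The search space was exhausted without finding the target.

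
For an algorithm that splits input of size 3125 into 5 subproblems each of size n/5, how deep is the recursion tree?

For divide and conquer with division factor 5:

Problem sizes at each level:
Level 0: 3125
Level 1: 625
Level 2: 125
Level 3: 25
Level 4: 5
Level 5: 1

The root is level 0 and the size-1 base case is level 5 (the tree spans levels 0 through 5, i.e. 6 levels counting the root), so the depth is the number of divisions: log_5(3125) = 5

The recursion tree depth is log_5(3125) = 5. At each level, the problem size is divided by 5, so it takes 5 divisions to reduce to a base case of size 1. The algorithm makes 5 recursive calls at each level.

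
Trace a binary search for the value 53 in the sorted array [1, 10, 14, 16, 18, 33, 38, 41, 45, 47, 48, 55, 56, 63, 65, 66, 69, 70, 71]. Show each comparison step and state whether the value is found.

Binary search for 53 in [1, 10, 14, 16, 18, 33, 38, 41, 45, 47, 48, 55, 56, 63, 65, 66, 69, 70, 71]:

lo=0, hi=18, mid=9, arr[mid]=47 -> 47 < 53, search right half
lo=10, hi=18, mid=14, arr[mid]=65 -> 65 > 53, search left half
lo=10, hi=13, mid=11, arr[mid]=55 -> 55 > 53, search left half
lo=10, hi=10, mid=10, arr[mid]=48 -> 48 < 53, search right half
lo=11 > hi=10, target 53 not found

Binary search determines that 53 is not in the array after 4 comparisons. The search space was exhausted without finding the target.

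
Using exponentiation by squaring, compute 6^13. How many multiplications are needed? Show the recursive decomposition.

Computing 6^13 by squaring (build up from 6^1; each line after the first costs one multiplication):

6^1 = 6
6^2 = (6^1)^2 = 6^2 = 36
6^3 = 6 * 6^2 = 6 * 36 = 216
6^6 = (6^3)^2 = 216^2 = 46656
6^12 = (6^6)^2 = 46656^2 = 2176782336
6^13 = 6 * 6^12 = 6 * 2176782336 = 13060694016

Result: 13060694016
Multiplications needed: 5 (5 lines after 6^1)

6^13 = 13060694016. Using exponentiation by squaring, this requires 5 multiplications. The key idea: if the exponent is even, square the half-power; if odd, multiply by the base once.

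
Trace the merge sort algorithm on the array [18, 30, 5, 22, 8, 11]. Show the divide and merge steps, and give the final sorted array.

Merge sort trace:

Split: [18, 30, 5, 22, 8, 11] -> [18, 30, 5] and [22, 8, 11]
  Split: [18, 30, 5] -> [18] and [30, 5]
    Split: [30, 5] -> [30] and [5]
    Merge: [30] + [5] -> [5, 30]
  Merge: [18] + [5, 30] -> [5, 18, 30]
  Split: [22, 8, 11] -> [22] and [8, 11]
    Split: [8, 11] -> [8] and [11]
    Merge: [8] + [11] -> [8, 11]
  Merge: [22] + [8, 11] -> [8, 11, 22]
Merge: [5, 18, 30] + [8, 11, 22] -> [5, 8, 11, 18, 22, 30]

Final sorted array: [5, 8, 11, 18, 22, 30]

The merge sort proceeds by recursively splitting the array and merging sorted halves.
After all merges, the sorted array is [5, 8, 11, 18, 22, 30].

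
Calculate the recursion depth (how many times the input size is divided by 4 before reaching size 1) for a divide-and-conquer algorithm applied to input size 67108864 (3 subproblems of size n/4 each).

For divide and conquer with division factor 4:

Problem sizes at each level:
Level 0: 67108864
Level 1: 16777216
Level 2: 4194304
Level 3: 1048576
Level 4: 262144
Level 5: 65536
Level 6: 16384
Level 7: 4096
Level 8: 1024
Level 9: 256
Level 10: 64
Level 11: 16
Level 12: 4
Level 13: 1

The root is level 0 and the size-1 base case is level 13 (the tree spans levels 0 through 13, i.e. 14 levels counting the root), so the depth is the number of divisions: log_4(67108864) = 13

The recursion tree depth is log_4(67108864) = 13. At each level, the problem size is divided by 4, so it takes 13 divisions to reduce to a base case of size 1. The algorithm makes 3 recursive calls at each level.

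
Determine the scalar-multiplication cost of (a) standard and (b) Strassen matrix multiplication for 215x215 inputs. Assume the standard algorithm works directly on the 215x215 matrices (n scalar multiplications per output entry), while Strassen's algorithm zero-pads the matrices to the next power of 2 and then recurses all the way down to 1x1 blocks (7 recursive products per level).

Matrix multiplication for 215x215 matrices:

Strassen's algorithm requires power-of-2 dimensions. Pad 215x215 to 256x256 (next power of 2).

Standard algorithm: 215^3 = 9938375 multiplications
Strassen's algorithm: 7^(log2(256)) = 7^8 = 5764801 multiplications
Savings: 9938375 - 5764801 = 4173574 multiplications

Standard: 9938375 multiplications (215^3). Strassen: 5764801 multiplications (7^8, after padding to 256x256). Strassen reduces 8 recursive multiplications to 7 at each level.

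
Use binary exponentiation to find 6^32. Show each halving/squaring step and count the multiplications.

Computing 6^32 by squaring (build up from 6^1; each line after the first costs one multiplication):

6^1 = 6
6^2 = (6^1)^2 = 6^2 = 36
6^4 = (6^2)^2 = 36^2 = 1296
6^8 = (6^4)^2 = 1296^2 = 1679616
6^16 = (6^8)^2 = 1679616^2 = 2821109907456
6^32 = (6^16)^2 = 2821109907456^2 = 7958661109946400884391936

Result: 7958661109946400884391936
Multiplications needed: 5 (5 lines after 6^1)

6^32 = 7958661109946400884391936. Using exponentiation by squaring, this requires 5 multiplications. The key idea: if the exponent is even, square the half-power; if odd, multiply by the base once.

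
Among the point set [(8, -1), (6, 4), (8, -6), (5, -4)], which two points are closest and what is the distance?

Computing all pairwise distances among 4 points:

d((8, -1), (6, 4)) = 5.3852
d((8, -1), (8, -6)) = 5.0
d((8, -1), (5, -4)) = 4.2426
d((6, 4), (8, -6)) = 10.198
d((6, 4), (5, -4)) = 8.0623
d((8, -6), (5, -4)) = 3.6056 <-- minimum

Closest pair: (8, -6) and (5, -4) with distance 3.6056

The closest pair is (8, -6) and (5, -4) with Euclidean distance 3.6056. For 4 points, brute-force pairwise comparison is shown above. For large n, the divide-and-conquer algorithm (sort by x, recurse on halves, check the dividing strip) achieves O(n log n).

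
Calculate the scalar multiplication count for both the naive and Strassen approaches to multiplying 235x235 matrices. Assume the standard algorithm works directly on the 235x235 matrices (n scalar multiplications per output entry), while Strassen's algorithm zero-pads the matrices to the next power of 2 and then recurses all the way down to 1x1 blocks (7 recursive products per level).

Matrix multiplication for 235x235 matrices:

Strassen's algorithm requires power-of-2 dimensions. Pad 235x235 to 256x256 (next power of 2).

Standard algorithm: 235^3 = 12977875 multiplications
Strassen's algorithm: 7^(log2(256)) = 7^8 = 5764801 multiplications
Savings: 12977875 - 5764801 = 7213074 multiplications

Standard: 12977875 multiplications (235^3). Strassen: 5764801 multiplications (7^8, after padding to 256x256). Strassen reduces 8 recursive multiplications to 7 at each level.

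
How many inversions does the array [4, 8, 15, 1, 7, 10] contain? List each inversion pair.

Finding inversions in [4, 8, 15, 1, 7, 10]:

(0, 3): arr[0]=4 > arr[3]=1
(1, 3): arr[1]=8 > arr[3]=1
(1, 4): arr[1]=8 > arr[4]=7
(2, 3): arr[2]=15 > arr[3]=1
(2, 4): arr[2]=15 > arr[4]=7
(2, 5): arr[2]=15 > arr[5]=10

Total inversions: 6

The array has 6 inversion(s): (0,3), (1,3), (1,4), (2,3), (2,4), (2,5). Each pair (i,j) satisfies i < j and arr[i] > arr[j].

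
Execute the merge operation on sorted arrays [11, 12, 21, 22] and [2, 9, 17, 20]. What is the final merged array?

Merging process:

Compare 11 vs 2: take 2 from right. Merged: [2]
Compare 11 vs 9: take 9 from right. Merged: [2, 9]
Compare 11 vs 17: take 11 from left. Merged: [2, 9, 11]
Compare 12 vs 17: take 12 from left. Merged: [2, 9, 11, 12]
Compare 21 vs 17: take 17 from right. Merged: [2, 9, 11, 12, 17]
Compare 21 vs 20: take 20 from right. Merged: [2, 9, 11, 12, 17, 20]
Append remaining from left: [21, 22]. Merged: [2, 9, 11, 12, 17, 20, 21, 22]

Final merged array: [2, 9, 11, 12, 17, 20, 21, 22]
Total comparisons: 6

The merged array is [2, 9, 11, 12, 17, 20, 21, 22], requiring 6 comparisons. The merge step runs in O(n) time where n is the total number of elements.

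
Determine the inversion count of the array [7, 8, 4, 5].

Finding inversions in [7, 8, 4, 5]:

(0, 2): arr[0]=7 > arr[2]=4
(0, 3): arr[0]=7 > arr[3]=5
(1, 2): arr[1]=8 > arr[2]=4
(1, 3): arr[1]=8 > arr[3]=5

Total inversions: 4

The array has 4 inversion(s): (0,2), (0,3), (1,2), (1,3). Each pair (i,j) satisfies i < j and arr[i] > arr[j].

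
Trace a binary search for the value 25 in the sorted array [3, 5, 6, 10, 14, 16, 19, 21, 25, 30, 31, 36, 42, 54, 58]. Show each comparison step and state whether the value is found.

Binary search for 25 in [3, 5, 6, 10, 14, 16, 19, 21, 25, 30, 31, 36, 42, 54, 58]:

lo=0, hi=14, mid=7, arr[mid]=21 -> 21 < 25, search right half
lo=8, hi=14, mid=11, arr[mid]=36 -> 36 > 25, search left half
lo=8, hi=10, mid=9, arr[mid]=30 -> 30 > 25, search left half
lo=8, hi=8, mid=8, arr[mid]=25 -> Found target at index 8!

Binary search finds 25 at index 8 after 4 comparisons. The search repeatedly halves the search space by comparing with the middle element.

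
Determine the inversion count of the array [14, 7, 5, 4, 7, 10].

Finding inversions in [14, 7, 5, 4, 7, 10]:

(0, 1): arr[0]=14 > arr[1]=7
(0, 2): arr[0]=14 > arr[2]=5
(0, 3): arr[0]=14 > arr[3]=4
(0, 4): arr[0]=14 > arr[4]=7
(0, 5): arr[0]=14 > arr[5]=10
(1, 2): arr[1]=7 > arr[2]=5
(1, 3): arr[1]=7 > arr[3]=4
(2, 3): arr[2]=5 > arr[3]=4

Total inversions: 8

The array has 8 inversion(s): (0,1), (0,2), (0,3), (0,4), (0,5), (1,2), (1,3), (2,3). Each pair (i,j) satisfies i < j and arr[i] > arr[j].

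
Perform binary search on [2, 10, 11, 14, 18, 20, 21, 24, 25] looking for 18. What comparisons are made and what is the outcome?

Binary search for 18 in [2, 10, 11, 14, 18, 20, 21, 24, 25]:

lo=0, hi=8, mid=4, arr[mid]=18 -> Found target at index 4!

Binary search finds 18 at index 4 after 1 comparisons. The search repeatedly halves the search space by comparing with the middle element.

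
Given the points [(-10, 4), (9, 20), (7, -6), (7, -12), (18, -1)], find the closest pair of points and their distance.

Computing all pairwise distances among 5 points:

d((-10, 4), (9, 20)) = 24.8395
d((-10, 4), (7, -6)) = 19.7231
d((-10, 4), (7, -12)) = 23.3452
d((-10, 4), (18, -1)) = 28.4429
d((9, 20), (7, -6)) = 26.0768
d((9, 20), (7, -12)) = 32.0624
d((9, 20), (18, -1)) = 22.8473
d((7, -6), (7, -12)) = 6.0 <-- minimum
d((7, -6), (18, -1)) = 12.083
d((7, -12), (18, -1)) = 15.5563

Closest pair: (7, -6) and (7, -12) with distance 6.0

The closest pair is (7, -6) and (7, -12) with Euclidean distance 6.0. For 5 points, brute-force pairwise comparison is shown above. For large n, the divide-and-conquer algorithm (sort by x, recurse on halves, check the dividing strip) achieves O(n log n).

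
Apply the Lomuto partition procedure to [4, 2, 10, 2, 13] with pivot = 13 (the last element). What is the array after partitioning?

Lomuto partition with pivot = 13:

Initial array: [4, 2, 10, 2, 13]

arr[0]=4 <= 13: swap with position 0, array becomes [4, 2, 10, 2, 13]
arr[1]=2 <= 13: swap with position 1, array becomes [4, 2, 10, 2, 13]
arr[2]=10 <= 13: swap with position 2, array becomes [4, 2, 10, 2, 13]
arr[3]=2 <= 13: swap with position 3, array becomes [4, 2, 10, 2, 13]

Place pivot at position 4: [4, 2, 10, 2, 13]
Pivot position: 4

After partitioning with pivot 13, the array becomes [4, 2, 10, 2, 13]. The pivot is placed at index 4. All elements to the left of the pivot are <= 13, and all elements to the right are > 13.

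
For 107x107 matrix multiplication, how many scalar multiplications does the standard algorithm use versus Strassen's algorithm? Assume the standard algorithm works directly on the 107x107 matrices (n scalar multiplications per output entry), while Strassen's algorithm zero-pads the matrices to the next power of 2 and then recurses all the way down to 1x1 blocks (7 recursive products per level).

Matrix multiplication for 107x107 matrices:

Strassen's algorithm requires power-of-2 dimensions. Pad 107x107 to 128x128 (next power of 2).

Standard algorithm: 107^3 = 1225043 multiplications
Strassen's algorithm: 7^(log2(128)) = 7^7 = 823543 multiplications
Savings: 1225043 - 823543 = 401500 multiplications

Standard: 1225043 multiplications (107^3). Strassen: 823543 multiplications (7^7, after padding to 128x128). Strassen reduces 8 recursive multiplications to 7 at each level.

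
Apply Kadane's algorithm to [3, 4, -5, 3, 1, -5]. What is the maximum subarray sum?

Using Kadane's algorithm on [3, 4, -5, 3, 1, -5]:

Scanning through the array:
Position 1 (value 4): max_ending_here = 7, max_so_far = 7
Position 2 (value -5): max_ending_here = 2, max_so_far = 7
Position 3 (value 3): max_ending_here = 5, max_so_far = 7
Position 4 (value 1): max_ending_here = 6, max_so_far = 7
Position 5 (value -5): max_ending_here = 1, max_so_far = 7

Maximum subarray: [3, 4]
Maximum sum: 7

The maximum subarray is [3, 4] with sum 7. This subarray runs from index 0 to index 1.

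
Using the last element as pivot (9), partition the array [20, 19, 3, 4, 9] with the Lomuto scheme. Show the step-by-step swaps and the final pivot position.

Lomuto partition with pivot = 9:

Initial array: [20, 19, 3, 4, 9]

arr[0]=20 > 9: no swap
arr[1]=19 > 9: no swap
arr[2]=3 <= 9: swap with position 0, array becomes [3, 19, 20, 4, 9]
arr[3]=4 <= 9: swap with position 1, array becomes [3, 4, 20, 19, 9]

Place pivot at position 2: [3, 4, 9, 19, 20]
Pivot position: 2

After partitioning with pivot 9, the array becomes [3, 4, 9, 19, 20]. The pivot is placed at index 2. All elements to the left of the pivot are <= 9, and all elements to the right are > 9.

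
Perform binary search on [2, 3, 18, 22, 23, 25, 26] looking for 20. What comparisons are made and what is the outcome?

Binary search for 20 in [2, 3, 18, 22, 23, 25, 26]:

lo=0, hi=6, mid=3, arr[mid]=22 -> 22 > 20, search left half
lo=0, hi=2, mid=1, arr[mid]=3 -> 3 < 20, search right half
lo=2, hi=2, mid=2, arr[mid]=18 -> 18 < 20, search right half
lo=3 > hi=2, target 20 not found

Binary search determines that 20 is not in the array after 3 comparisons. The search space was exhausted without finding the target.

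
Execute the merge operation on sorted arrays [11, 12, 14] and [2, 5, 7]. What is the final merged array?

Merging process:

Compare 11 vs 2: take 2 from right. Merged: [2]
Compare 11 vs 5: take 5 from right. Merged: [2, 5]
Compare 11 vs 7: take 7 from right. Merged: [2, 5, 7]
Append remaining from left: [11, 12, 14]. Merged: [2, 5, 7, 11, 12, 14]

Final merged array: [2, 5, 7, 11, 12, 14]
Total comparisons: 3

The merged array is [2, 5, 7, 11, 12, 14], requiring 3 comparisons. The merge step runs in O(n) time where n is the total number of elements.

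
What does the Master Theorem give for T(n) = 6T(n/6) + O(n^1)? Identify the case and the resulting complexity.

Master Theorem for T(n) = 6T(n/6) + O(n^1):

a = 6, b = 6, c = 1
log_b(a) = log_6(6) = 1.0000

Case 2: c = 1 = log_6(6) = 1.0000
T(n) = O(n^1 log n) = O(n log n)

For T(n) = 6T(n/6) + O(n^1): log_6(6) = 1.0000. This is Case 2 of the Master Theorem (c = log_b(a), equal work at all levels), giving O(n log n).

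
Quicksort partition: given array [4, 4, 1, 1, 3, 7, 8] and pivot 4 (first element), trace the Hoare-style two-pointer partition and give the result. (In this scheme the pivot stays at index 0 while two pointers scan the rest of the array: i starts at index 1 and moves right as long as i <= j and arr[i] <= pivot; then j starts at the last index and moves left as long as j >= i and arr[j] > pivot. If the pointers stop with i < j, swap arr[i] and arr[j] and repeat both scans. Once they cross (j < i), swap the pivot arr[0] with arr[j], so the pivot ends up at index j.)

Hoare-style two-pointer partition with pivot = 4:

Initial array: [4, 4, 1, 1, 3, 7, 8]

Pointers start at i = 1, j = 6.
i ends at 5, j ends at 4: the pointers have crossed (j < i), so scanning stops.

Swap pivot arr[0] with arr[4] to place pivot at position 4: [3, 4, 1, 1, 4, 7, 8]
Pivot position: 4

After partitioning with pivot 4, the array becomes [3, 4, 1, 1, 4, 7, 8]. The pivot is placed at index 4. All elements to the left of the pivot are <= 4, and all elements to the right are > 4.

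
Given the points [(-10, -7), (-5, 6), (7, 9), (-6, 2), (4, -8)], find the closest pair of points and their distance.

Computing all pairwise distances among 5 points:

d((-10, -7), (-5, 6)) = 13.9284
d((-10, -7), (7, 9)) = 23.3452
d((-10, -7), (-6, 2)) = 9.8489
d((-10, -7), (4, -8)) = 14.0357
d((-5, 6), (7, 9)) = 12.3693
d((-5, 6), (-6, 2)) = 4.1231 <-- minimum
d((-5, 6), (4, -8)) = 16.6433
d((7, 9), (-6, 2)) = 14.7648
d((7, 9), (4, -8)) = 17.2627
d((-6, 2), (4, -8)) = 14.1421

Closest pair: (-5, 6) and (-6, 2) with distance 4.1231

The closest pair is (-5, 6) and (-6, 2) with Euclidean distance 4.1231. For 5 points, brute-force pairwise comparison is shown above. For large n, the divide-and-conquer algorithm (sort by x, recurse on halves, check the dividing strip) achieves O(n log n).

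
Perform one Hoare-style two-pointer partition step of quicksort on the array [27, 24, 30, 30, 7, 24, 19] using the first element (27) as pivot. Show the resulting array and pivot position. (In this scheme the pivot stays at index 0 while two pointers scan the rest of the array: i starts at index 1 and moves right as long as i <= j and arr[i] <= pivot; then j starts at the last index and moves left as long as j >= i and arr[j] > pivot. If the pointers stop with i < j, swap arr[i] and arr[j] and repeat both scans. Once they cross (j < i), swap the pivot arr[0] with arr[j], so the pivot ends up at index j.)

Hoare-style two-pointer partition with pivot = 27:

Initial array: [27, 24, 30, 30, 7, 24, 19]

Pointers start at i = 1, j = 6.
i stops at index 2 (arr[2]=30 > 27), j stops at index 6 (arr[6]=19 <= 27): swap arr[2] and arr[6], array becomes [27, 24, 19, 30, 7, 24, 30]
i stops at index 3 (arr[3]=30 > 27), j stops at index 5 (arr[5]=24 <= 27): swap arr[3] and arr[5], array becomes [27, 24, 19, 24, 7, 30, 30]
i ends at 5, j ends at 4: the pointers have crossed (j < i), so scanning stops.

Swap pivot arr[0] with arr[4] to place pivot at position 4: [7, 24, 19, 24, 27, 30, 30]
Pivot position: 4

After partitioning with pivot 27, the array becomes [7, 24, 19, 24, 27, 30, 30]. The pivot is placed at index 4. All elements to the left of the pivot are <= 27, and all elements to the right are > 27.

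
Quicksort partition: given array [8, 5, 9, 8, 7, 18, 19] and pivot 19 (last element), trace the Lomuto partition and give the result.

Lomuto partition with pivot = 19:

Initial array: [8, 5, 9, 8, 7, 18, 19]

arr[0]=8 <= 19: swap with position 0, array becomes [8, 5, 9, 8, 7, 18, 19]
arr[1]=5 <= 19: swap with position 1, array becomes [8, 5, 9, 8, 7, 18, 19]
arr[2]=9 <= 19: swap with position 2, array becomes [8, 5, 9, 8, 7, 18, 19]
arr[3]=8 <= 19: swap with position 3, array becomes [8, 5, 9, 8, 7, 18, 19]
arr[4]=7 <= 19: swap with position 4, array becomes [8, 5, 9, 8, 7, 18, 19]
arr[5]=18 <= 19: swap with position 5, array becomes [8, 5, 9, 8, 7, 18, 19]

Place pivot at position 6: [8, 5, 9, 8, 7, 18, 19]
Pivot position: 6

After partitioning with pivot 19, the array becomes [8, 5, 9, 8, 7, 18, 19]. The pivot is placed at index 6. All elements to the left of the pivot are <= 19, and all elements to the right are > 19.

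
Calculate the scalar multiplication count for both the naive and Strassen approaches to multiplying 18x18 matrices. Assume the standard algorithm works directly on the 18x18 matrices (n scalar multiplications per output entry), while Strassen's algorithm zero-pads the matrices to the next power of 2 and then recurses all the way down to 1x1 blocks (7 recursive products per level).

Matrix multiplication for 18x18 matrices:

Strassen's algorithm requires power-of-2 dimensions. Pad 18x18 to 32x32 (next power of 2).

Standard algorithm: 18^3 = 5832 multiplications
Strassen's algorithm: 7^(log2(32)) = 7^5 = 16807 multiplications
Difference: 5832 - 16807 = -10975 (Strassen uses MORE here due to padding overhead — for small or just-over-power-of-2 n, padding can outweigh the per-level savings)

Standard: 5832 multiplications (18^3). Strassen: 16807 multiplications (7^5, after padding to 32x32). Strassen reduces 8 recursive multiplications to 7 at each level.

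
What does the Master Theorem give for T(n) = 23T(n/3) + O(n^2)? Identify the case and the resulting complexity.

Master Theorem for T(n) = 23T(n/3) + O(n^2):

a = 23, b = 3, c = 2
log_b(a) = log_3(23) = 2.8540

Case 1: c = 2 < log_3(23) = 2.8540
T(n) = O(n^(log_3 23))

For T(n) = 23T(n/3) + O(n^2): log_3(23) = 2.8540. This is Case 1 of the Master Theorem (c < log_b(a), work dominated by leaves), giving O(n^(log_3 23)).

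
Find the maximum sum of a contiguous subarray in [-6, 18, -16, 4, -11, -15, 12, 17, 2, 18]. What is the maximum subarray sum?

Using Kadane's algorithm on [-6, 18, -16, 4, -11, -15, 12, 17, 2, 18]:

Scanning through the array:
Position 1 (value 18): max_ending_here = 18, max_so_far = 18
Position 2 (value -16): max_ending_here = 2, max_so_far = 18
Position 3 (value 4): max_ending_here = 6, max_so_far = 18
Position 4 (value -11): max_ending_here = -5, max_so_far = 18
Position 5 (value -15): max_ending_here = -15, max_so_far = 18
Position 6 (value 12): max_ending_here = 12, max_so_far = 18
Position 7 (value 17): max_ending_here = 29, max_so_far = 29
Position 8 (value 2): max_ending_here = 31, max_so_far = 31
Position 9 (value 18): max_ending_here = 49, max_so_far = 49

Maximum subarray: [12, 17, 2, 18]
Maximum sum: 49

The maximum subarray is [12, 17, 2, 18] with sum 49. This subarray runs from index 6 to index 9.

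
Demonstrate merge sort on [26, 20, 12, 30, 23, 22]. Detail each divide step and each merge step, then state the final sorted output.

Merge sort trace:

Split: [26, 20, 12, 30, 23, 22] -> [26, 20, 12] and [30, 23, 22]
  Split: [26, 20, 12] -> [26] and [20, 12]
    Split: [20, 12] -> [20] and [12]
    Merge: [20] + [12] -> [12, 20]
  Merge: [26] + [12, 20] -> [12, 20, 26]
  Split: [30, 23, 22] -> [30] and [23, 22]
    Split: [23, 22] -> [23] and [22]
    Merge: [23] + [22] -> [22, 23]
  Merge: [30] + [22, 23] -> [22, 23, 30]
Merge: [12, 20, 26] + [22, 23, 30] -> [12, 20, 22, 23, 26, 30]

Final sorted array: [12, 20, 22, 23, 26, 30]

The merge sort proceeds by recursively splitting the array and merging sorted halves.
After all merges, the sorted array is [12, 20, 22, 23, 26, 30].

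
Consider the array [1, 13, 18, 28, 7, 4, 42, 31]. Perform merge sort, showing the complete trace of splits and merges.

Merge sort trace:

Split: [1, 13, 18, 28, 7, 4, 42, 31] -> [1, 13, 18, 28] and [7, 4, 42, 31]
  Split: [1, 13, 18, 28] -> [1, 13] and [18, 28]
    Split: [1, 13] -> [1] and [13]
    Merge: [1] + [13] -> [1, 13]
    Split: [18, 28] -> [18] and [28]
    Merge: [18] + [28] -> [18, 28]
  Merge: [1, 13] + [18, 28] -> [1, 13, 18, 28]
  Split: [7, 4, 42, 31] -> [7, 4] and [42, 31]
    Split: [7, 4] -> [7] and [4]
    Merge: [7] + [4] -> [4, 7]
    Split: [42, 31] -> [42] and [31]
    Merge: [42] + [31] -> [31, 42]
  Merge: [4, 7] + [31, 42] -> [4, 7, 31, 42]
Merge: [1, 13, 18, 28] + [4, 7, 31, 42] -> [1, 4, 7, 13, 18, 28, 31, 42]

Final sorted array: [1, 4, 7, 13, 18, 28, 31, 42]

The merge sort proceeds by recursively splitting the array and merging sorted halves.
After all merges, the sorted array is [1, 4, 7, 13, 18, 28, 31, 42].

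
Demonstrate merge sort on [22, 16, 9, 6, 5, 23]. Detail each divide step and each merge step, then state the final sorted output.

Merge sort trace:

Split: [22, 16, 9, 6, 5, 23] -> [22, 16, 9] and [6, 5, 23]
  Split: [22, 16, 9] -> [22] and [16, 9]
    Split: [16, 9] -> [16] and [9]
    Merge: [16] + [9] -> [9, 16]
  Merge: [22] + [9, 16] -> [9, 16, 22]
  Split: [6, 5, 23] -> [6] and [5, 23]
    Split: [5, 23] -> [5] and [23]
    Merge: [5] + [23] -> [5, 23]
  Merge: [6] + [5, 23] -> [5, 6, 23]
Merge: [9, 16, 22] + [5, 6, 23] -> [5, 6, 9, 16, 22, 23]

Final sorted array: [5, 6, 9, 16, 22, 23]

The merge sort proceeds by recursively splitting the array and merging sorted halves.
After all merges, the sorted array is [5, 6, 9, 16, 22, 23].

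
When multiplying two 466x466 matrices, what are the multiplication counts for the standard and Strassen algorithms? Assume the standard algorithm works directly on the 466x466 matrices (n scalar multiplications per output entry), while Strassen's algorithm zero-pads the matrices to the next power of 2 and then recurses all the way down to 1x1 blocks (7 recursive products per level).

Matrix multiplication for 466x466 matrices:

Strassen's algorithm requires power-of-2 dimensions. Pad 466x466 to 512x512 (next power of 2).

Standard algorithm: 466^3 = 101194696 multiplications
Strassen's algorithm: 7^(log2(512)) = 7^9 = 40353607 multiplications
Savings: 101194696 - 40353607 = 60841089 multiplications

Standard: 101194696 multiplications (466^3). Strassen: 40353607 multiplications (7^9, after padding to 512x512). Strassen reduces 8 recursive multiplications to 7 at each level.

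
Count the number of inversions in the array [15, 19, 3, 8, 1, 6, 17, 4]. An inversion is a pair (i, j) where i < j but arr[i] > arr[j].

Finding inversions in [15, 19, 3, 8, 1, 6, 17, 4]:

(0, 2): arr[0]=15 > arr[2]=3
(0, 3): arr[0]=15 > arr[3]=8
(0, 4): arr[0]=15 > arr[4]=1
(0, 5): arr[0]=15 > arr[5]=6
(0, 7): arr[0]=15 > arr[7]=4
(1, 2): arr[1]=19 > arr[2]=3
(1, 3): arr[1]=19 > arr[3]=8
(1, 4): arr[1]=19 > arr[4]=1
(1, 5): arr[1]=19 > arr[5]=6
(1, 6): arr[1]=19 > arr[6]=17
(1, 7): arr[1]=19 > arr[7]=4
(2, 4): arr[2]=3 > arr[4]=1
(3, 4): arr[3]=8 > arr[4]=1
(3, 5): arr[3]=8 > arr[5]=6
(3, 7): arr[3]=8 > arr[7]=4
(5, 7): arr[5]=6 > arr[7]=4
(6, 7): arr[6]=17 > arr[7]=4

Total inversions: 17

The array has 17 inversion(s): (0,2), (0,3), (0,4), (0,5), (0,7), (1,2), (1,3), (1,4), (1,5), (1,6), (1,7), (2,4), (3,4), (3,5), (3,7), (5,7), (6,7). Each pair (i,j) satisfies i < j and arr[i] > arr[j].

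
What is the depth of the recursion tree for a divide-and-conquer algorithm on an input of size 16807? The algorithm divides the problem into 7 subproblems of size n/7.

For divide and conquer with division factor 7:

Problem sizes at each level:
Level 0: 16807
Level 1: 2401
Level 2: 343
Level 3: 49
Level 4: 7
Level 5: 1

The root is level 0 and the size-1 base case is level 5 (the tree spans levels 0 through 5, i.e. 6 levels counting the root), so the depth is the number of divisions: log_7(16807) = 5

The recursion tree depth is log_7(16807) = 5. At each level, the problem size is divided by 7, so it takes 5 divisions to reduce to a base case of size 1. The algorithm makes 7 recursive calls at each level.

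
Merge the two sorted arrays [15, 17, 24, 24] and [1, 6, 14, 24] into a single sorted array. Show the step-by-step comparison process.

Merging process:

Compare 15 vs 1: take 1 from right. Merged: [1]
Compare 15 vs 6: take 6 from right. Merged: [1, 6]
Compare 15 vs 14: take 14 from right. Merged: [1, 6, 14]
Compare 15 vs 24: take 15 from left. Merged: [1, 6, 14, 15]
Compare 17 vs 24: take 17 from left. Merged: [1, 6, 14, 15, 17]
Compare 24 vs 24: take 24 from left. Merged: [1, 6, 14, 15, 17, 24]
Compare 24 vs 24: take 24 from left. Merged: [1, 6, 14, 15, 17, 24, 24]
Append remaining from right: [24]. Merged: [1, 6, 14, 15, 17, 24, 24, 24]

Final merged array: [1, 6, 14, 15, 17, 24, 24, 24]
Total comparisons: 7

The merged array is [1, 6, 14, 15, 17, 24, 24, 24], requiring 7 comparisons. The merge step runs in O(n) time where n is the total number of elements.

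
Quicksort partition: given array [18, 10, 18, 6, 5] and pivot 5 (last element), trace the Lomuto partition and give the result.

Lomuto partition with pivot = 5:

Initial array: [18, 10, 18, 6, 5]

arr[0]=18 > 5: no swap
arr[1]=10 > 5: no swap
arr[2]=18 > 5: no swap
arr[3]=6 > 5: no swap

Place pivot at position 0: [5, 10, 18, 6, 18]
Pivot position: 0

After partitioning with pivot 5, the array becomes [5, 10, 18, 6, 18]. The pivot is placed at index 0. All elements to the left of the pivot are <= 5, and all elements to the right are > 5.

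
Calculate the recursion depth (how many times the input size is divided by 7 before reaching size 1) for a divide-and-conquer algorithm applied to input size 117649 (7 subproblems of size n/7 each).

For divide and conquer with division factor 7:

Problem sizes at each level:
Level 0: 117649
Level 1: 16807
Level 2: 2401
Level 3: 343
Level 4: 49
Level 5: 7
Level 6: 1

The root is level 0 and the size-1 base case is level 6 (the tree spans levels 0 through 6, i.e. 7 levels counting the root), so the depth is the number of divisions: log_7(117649) = 6

The recursion tree depth is log_7(117649) = 6. At each level, the problem size is divided by 7, so it takes 6 divisions to reduce to a base case of size 1. The algorithm makes 7 recursive calls at each level.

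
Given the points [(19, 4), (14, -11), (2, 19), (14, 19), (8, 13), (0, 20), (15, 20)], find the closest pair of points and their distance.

Computing all pairwise distances among 7 points:

d((19, 4), (14, -11)) = 15.8114
d((19, 4), (2, 19)) = 22.6716
d((19, 4), (14, 19)) = 15.8114
d((19, 4), (8, 13)) = 14.2127
d((19, 4), (0, 20)) = 24.8395
d((19, 4), (15, 20)) = 16.4924
d((14, -11), (2, 19)) = 32.311
d((14, -11), (14, 19)) = 30.0
d((14, -11), (8, 13)) = 24.7386
d((14, -11), (0, 20)) = 34.0147
d((14, -11), (15, 20)) = 31.0161
d((2, 19), (14, 19)) = 12.0
d((2, 19), (8, 13)) = 8.4853
d((2, 19), (0, 20)) = 2.2361
d((2, 19), (15, 20)) = 13.0384
d((14, 19), (8, 13)) = 8.4853
d((14, 19), (0, 20)) = 14.0357
d((14, 19), (15, 20)) = 1.4142 <-- minimum
d((8, 13), (0, 20)) = 10.6301
d((8, 13), (15, 20)) = 9.8995
d((0, 20), (15, 20)) = 15.0

Closest pair: (14, 19) and (15, 20) with distance 1.4142

The closest pair is (14, 19) and (15, 20) with Euclidean distance 1.4142. For 7 points, brute-force pairwise comparison is shown above. For large n, the divide-and-conquer algorithm (sort by x, recurse on halves, check the dividing strip) achieves O(n log n).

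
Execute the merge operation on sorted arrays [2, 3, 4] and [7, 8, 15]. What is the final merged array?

Merging process:

Compare 2 vs 7: take 2 from left. Merged: [2]
Compare 3 vs 7: take 3 from left. Merged: [2, 3]
Compare 4 vs 7: take 4 from left. Merged: [2, 3, 4]
Append remaining from right: [7, 8, 15]. Merged: [2, 3, 4, 7, 8, 15]

Final merged array: [2, 3, 4, 7, 8, 15]
Total comparisons: 3

The merged array is [2, 3, 4, 7, 8, 15], requiring 3 comparisons. The merge step runs in O(n) time where n is the total number of elements.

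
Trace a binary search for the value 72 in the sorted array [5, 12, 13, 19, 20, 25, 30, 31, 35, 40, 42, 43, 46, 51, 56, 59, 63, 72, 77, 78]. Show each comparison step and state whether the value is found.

Binary search for 72 in [5, 12, 13, 19, 20, 25, 30, 31, 35, 40, 42, 43, 46, 51, 56, 59, 63, 72, 77, 78]:

lo=0, hi=19, mid=9, arr[mid]=40 -> 40 < 72, search right half
lo=10, hi=19, mid=14, arr[mid]=56 -> 56 < 72, search right half
lo=15, hi=19, mid=17, arr[mid]=72 -> Found target at index 17!

Binary search finds 72 at index 17 after 3 comparisons. The search repeatedly halves the search space by comparing with the middle element.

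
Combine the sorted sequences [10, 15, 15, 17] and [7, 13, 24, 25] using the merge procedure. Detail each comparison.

Merging process:

Compare 10 vs 7: take 7 from right. Merged: [7]
Compare 10 vs 13: take 10 from left. Merged: [7, 10]
Compare 15 vs 13: take 13 from right. Merged: [7, 10, 13]
Compare 15 vs 24: take 15 from left. Merged: [7, 10, 13, 15]
Compare 15 vs 24: take 15 from left. Merged: [7, 10, 13, 15, 15]
Compare 17 vs 24: take 17 from left. Merged: [7, 10, 13, 15, 15, 17]
Append remaining from right: [24, 25]. Merged: [7, 10, 13, 15, 15, 17, 24, 25]

Final merged array: [7, 10, 13, 15, 15, 17, 24, 25]
Total comparisons: 6

The merged array is [7, 10, 13, 15, 15, 17, 24, 25], requiring 6 comparisons. The merge step runs in O(n) time where n is the total number of elements.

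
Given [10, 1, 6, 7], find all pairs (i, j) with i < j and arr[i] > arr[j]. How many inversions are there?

Finding inversions in [10, 1, 6, 7]:

(0, 1): arr[0]=10 > arr[1]=1
(0, 2): arr[0]=10 > arr[2]=6
(0, 3): arr[0]=10 > arr[3]=7

Total inversions: 3

The array has 3 inversion(s): (0,1), (0,2), (0,3). Each pair (i,j) satisfies i < j and arr[i] > arr[j].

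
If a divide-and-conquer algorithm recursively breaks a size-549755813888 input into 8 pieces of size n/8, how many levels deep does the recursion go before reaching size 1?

For divide and conquer with division factor 8:

Problem sizes at each level:
Level 0: 549755813888
Level 1: 68719476736
Level 2: 8589934592
Level 3: 1073741824
Level 4: 134217728
Level 5: 16777216
Level 6: 2097152
Level 7: 262144
Level 8: 32768
Level 9: 4096
Level 10: 512
Level 11: 64
Level 12: 8
Level 13: 1

The root is level 0 and the size-1 base case is level 13 (the tree spans levels 0 through 13, i.e. 14 levels counting the root), so the depth is the number of divisions: log_8(549755813888) = 13

The recursion tree depth is log_8(549755813888) = 13. At each level, the problem size is divided by 8, so it takes 13 divisions to reduce to a base case of size 1. The algorithm makes 8 recursive calls at each level.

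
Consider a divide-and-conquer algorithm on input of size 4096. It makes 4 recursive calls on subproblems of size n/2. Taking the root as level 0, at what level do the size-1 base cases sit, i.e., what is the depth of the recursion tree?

For divide and conquer with division factor 2:

Problem sizes at each level:
Level 0: 4096
Level 1: 2048
Level 2: 1024
Level 3: 512
Level 4: 256
Level 5: 128
Level 6: 64
Level 7: 32
Level 8: 16
Level 9: 8
Level 10: 4
Level 11: 2
Level 12: 1

The root is level 0 and the size-1 base case is level 12 (the tree spans levels 0 through 12, i.e. 13 levels counting the root), so the depth is the number of divisions: log_2(4096) = 12

The recursion tree depth is log_2(4096) = 12. At each level, the problem size is divided by 2, so it takes 12 divisions to reduce to a base case of size 1. The algorithm makes 4 recursive calls at each level.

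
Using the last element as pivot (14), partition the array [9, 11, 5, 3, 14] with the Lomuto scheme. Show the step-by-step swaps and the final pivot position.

Lomuto partition with pivot = 14:

Initial array: [9, 11, 5, 3, 14]

arr[0]=9 <= 14: swap with position 0, array becomes [9, 11, 5, 3, 14]
arr[1]=11 <= 14: swap with position 1, array becomes [9, 11, 5, 3, 14]
arr[2]=5 <= 14: swap with position 2, array becomes [9, 11, 5, 3, 14]
arr[3]=3 <= 14: swap with position 3, array becomes [9, 11, 5, 3, 14]

Place pivot at position 4: [9, 11, 5, 3, 14]
Pivot position: 4

After partitioning with pivot 14, the array becomes [9, 11, 5, 3, 14]. The pivot is placed at index 4. All elements to the left of the pivot are <= 14, and all elements to the right are > 14.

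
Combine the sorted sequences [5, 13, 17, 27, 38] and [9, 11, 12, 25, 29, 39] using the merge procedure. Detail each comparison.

Merging process:

Compare 5 vs 9: take 5 from left. Merged: [5]
Compare 13 vs 9: take 9 from right. Merged: [5, 9]
Compare 13 vs 11: take 11 from right. Merged: [5, 9, 11]
Compare 13 vs 12: take 12 from right. Merged: [5, 9, 11, 12]
Compare 13 vs 25: take 13 from left. Merged: [5, 9, 11, 12, 13]
Compare 17 vs 25: take 17 from left. Merged: [5, 9, 11, 12, 13, 17]
Compare 27 vs 25: take 25 from right. Merged: [5, 9, 11, 12, 13, 17, 25]
Compare 27 vs 29: take 27 from left. Merged: [5, 9, 11, 12, 13, 17, 25, 27]
Compare 38 vs 29: take 29 from right. Merged: [5, 9, 11, 12, 13, 17, 25, 27, 29]
Compare 38 vs 39: take 38 from left. Merged: [5, 9, 11, 12, 13, 17, 25, 27, 29, 38]
Append remaining from right: [39]. Merged: [5, 9, 11, 12, 13, 17, 25, 27, 29, 38, 39]

Final merged array: [5, 9, 11, 12, 13, 17, 25, 27, 29, 38, 39]
Total comparisons: 10

The merged array is [5, 9, 11, 12, 13, 17, 25, 27, 29, 38, 39], requiring 10 comparisons. The merge step runs in O(n) time where n is the total number of elements.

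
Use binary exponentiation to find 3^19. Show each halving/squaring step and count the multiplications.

Computing 3^19 by squaring (build up from 3^1; each line after the first costs one multiplication):

3^1 = 3
3^2 = (3^1)^2 = 3^2 = 9
3^4 = (3^2)^2 = 9^2 = 81
3^8 = (3^4)^2 = 81^2 = 6561
3^9 = 3 * 3^8 = 3 * 6561 = 19683
3^18 = (3^9)^2 = 19683^2 = 387420489
3^19 = 3 * 3^18 = 3 * 387420489 = 1162261467

Result: 1162261467
Multiplications needed: 6 (6 lines after 3^1)

3^19 = 1162261467. Using exponentiation by squaring, this requires 6 multiplications. The key idea: if the exponent is even, square the half-power; if odd, multiply by the base once.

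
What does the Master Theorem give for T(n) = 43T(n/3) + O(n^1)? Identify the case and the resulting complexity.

Master Theorem for T(n) = 43T(n/3) + O(n^1):

a = 43, b = 3, c = 1
log_b(a) = log_3(43) = 3.4236

Case 1: c = 1 < log_3(43) = 3.4236
T(n) = O(n^(log_3 43))

For T(n) = 43T(n/3) + O(n^1): log_3(43) = 3.4236. This is Case 1 of the Master Theorem (c < log_b(a), work dominated by leaves), giving O(n^(log_3 43)).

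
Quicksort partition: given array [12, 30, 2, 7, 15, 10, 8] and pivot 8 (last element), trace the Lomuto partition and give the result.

Lomuto partition with pivot = 8:

Initial array: [12, 30, 2, 7, 15, 10, 8]

arr[0]=12 > 8: no swap
arr[1]=30 > 8: no swap
arr[2]=2 <= 8: swap with position 0, array becomes [2, 30, 12, 7, 15, 10, 8]
arr[3]=7 <= 8: swap with position 1, array becomes [2, 7, 12, 30, 15, 10, 8]
arr[4]=15 > 8: no swap
arr[5]=10 > 8: no swap

Place pivot at position 2: [2, 7, 8, 30, 15, 10, 12]
Pivot position: 2

After partitioning with pivot 8, the array becomes [2, 7, 8, 30, 15, 10, 12]. The pivot is placed at index 2. All elements to the left of the pivot are <= 8, and all elements to the right are > 8.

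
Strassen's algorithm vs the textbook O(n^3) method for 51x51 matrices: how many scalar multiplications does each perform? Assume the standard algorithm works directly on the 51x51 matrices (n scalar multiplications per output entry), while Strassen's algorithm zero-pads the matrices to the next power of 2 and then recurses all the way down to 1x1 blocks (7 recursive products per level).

Matrix multiplication for 51x51 matrices:

Strassen's algorithm requires power-of-2 dimensions. Pad 51x51 to 64x64 (next power of 2).

Standard algorithm: 51^3 = 132651 multiplications
Strassen's algorithm: 7^(log2(64)) = 7^6 = 117649 multiplications
Savings: 132651 - 117649 = 15002 multiplications

Standard: 132651 multiplications (51^3). Strassen: 117649 multiplications (7^6, after padding to 64x64). Strassen reduces 8 recursive multiplications to 7 at each level.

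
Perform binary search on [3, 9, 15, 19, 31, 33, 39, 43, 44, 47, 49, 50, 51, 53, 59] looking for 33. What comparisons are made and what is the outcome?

Binary search for 33 in [3, 9, 15, 19, 31, 33, 39, 43, 44, 47, 49, 50, 51, 53, 59]:

lo=0, hi=14, mid=7, arr[mid]=43 -> 43 > 33, search left half
lo=0, hi=6, mid=3, arr[mid]=19 -> 19 < 33, search right half
lo=4, hi=6, mid=5, arr[mid]=33 -> Found target at index 5!

Binary search finds 33 at index 5 after 3 comparisons. The search repeatedly halves the search space by comparing with the middle element.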